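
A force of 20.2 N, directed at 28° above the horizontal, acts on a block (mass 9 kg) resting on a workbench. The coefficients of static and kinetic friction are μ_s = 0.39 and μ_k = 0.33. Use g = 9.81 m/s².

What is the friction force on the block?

f ≈ 17.8 N

Vertical equilibrium gives N = m g − P sin α = 78.81 N.
Horizontally, friction must balance P cos α = 17.84 N.
μ_s N = 0.39 × 78.81 = 30.73 N.
Since 17.84 N does not exceed the limit, the block stays at rest and f = 17.8 N.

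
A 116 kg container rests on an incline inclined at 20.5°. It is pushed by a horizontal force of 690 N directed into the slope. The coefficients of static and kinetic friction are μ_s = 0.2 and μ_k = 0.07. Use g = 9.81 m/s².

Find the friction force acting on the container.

The horizontal push has a component P sin θ into the surface, so N = m g cos θ + P sin θ = 1066 + 241.6 = 1308 N.
Along the incline, the net driving force (taking up-slope positive) is P cos θ − m g sin θ = 646.3 − 398.5 = 247.8 N, so equilibrium requires friction f = -247.8 N (down-slope).
The limit of static friction is μ_s N = 261.5 N.
Since 247.8 N is within the 261.5 N limit, the container stays put and friction is exactly 248 N.

f ≈ 248 N (down the incline)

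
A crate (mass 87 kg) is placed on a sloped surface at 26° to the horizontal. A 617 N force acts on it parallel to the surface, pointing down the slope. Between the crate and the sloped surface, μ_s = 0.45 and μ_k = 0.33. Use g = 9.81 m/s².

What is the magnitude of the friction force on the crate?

Normal force: N = m g cos θ = 87 × 9.81 × cos 26° = 767.1 N.
For equilibrium along the incline the friction force must supply f = m g sin θ + P = 374.1 + 617 = 991.1 N (positive meaning up-slope).
The static-friction ceiling is μ_s N = 0.45 × 767.1 = 345.2 N.
Since |991.1| > 345.2 N, static friction cannot hold it; the crate slides down the incline and kinetic friction applies: f = μ_k N = 0.33 × 767.1 = 253 N.

f ≈ 253 N (up the incline)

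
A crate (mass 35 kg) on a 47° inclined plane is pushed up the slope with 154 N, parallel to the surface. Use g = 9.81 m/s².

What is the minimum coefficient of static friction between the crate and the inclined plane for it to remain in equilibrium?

N = m g cos θ = 234.2 N.
Friction must make up the shortfall along the incline: f = m g sin θ − P = 251.1 − 154 = 97.11 N.
At the threshold f = μ_s N, so μ_s,min = 97.11/234.2 = 0.415.

μ_s,min ≈ 0.415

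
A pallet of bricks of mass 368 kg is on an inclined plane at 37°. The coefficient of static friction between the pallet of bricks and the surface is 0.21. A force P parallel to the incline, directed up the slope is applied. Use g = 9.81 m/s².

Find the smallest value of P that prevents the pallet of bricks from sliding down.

P_min ≈ 1570 N

The pallet of bricks tends to slide down (tan θ > μ_s), so at the point of impending slip friction acts up-slope at its limit: f = μ_s N.
P is parallel to the surface, so N = m g cos θ = 2880 N.
Along the incline: P + μ_s N = m g sin θ, so P = 2170 − 0.21×2880 = 1570 N.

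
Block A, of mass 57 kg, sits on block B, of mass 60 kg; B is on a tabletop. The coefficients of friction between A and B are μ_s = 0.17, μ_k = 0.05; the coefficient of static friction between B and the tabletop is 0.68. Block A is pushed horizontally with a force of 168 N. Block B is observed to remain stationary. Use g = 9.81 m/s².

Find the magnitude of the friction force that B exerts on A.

Between the blocks, N₁ = m_A g = 559.2 N.
Maximum static friction on A from B: μ_s N₁ = 0.17×559.2 = 95.06 N.
Since P = 168 N > 95.06 N, A slides on B; the A–B friction is kinetic: f₁ = μ_k N₁ = 0.05×559.2 = 28 N.
By Newton's third law B feels 28 N forward from A. With B stationary, the floor's static friction on B balances it: f₂ = 28 N (well within μ_s(m_A+m_B)g = 780.5 N).

f ≈ 28 N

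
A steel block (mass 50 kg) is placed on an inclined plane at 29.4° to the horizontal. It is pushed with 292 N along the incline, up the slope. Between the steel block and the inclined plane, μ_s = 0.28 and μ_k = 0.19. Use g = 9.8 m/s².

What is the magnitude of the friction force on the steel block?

f ≈ 51.5 N (down the incline)

The normal reaction is N = m g cos θ = 426.9 N.
For equilibrium along the incline the friction force must supply f = m g sin θ − P = 240.5 − 292 = -51.46 N (positive meaning up-slope).
Maximum static friction available: μ_s N = 0.28 × 426.9 = 119.5 N.
Since |-51.46| ≤ 119.5 N, no slip — friction simply equals what equilibrium demands.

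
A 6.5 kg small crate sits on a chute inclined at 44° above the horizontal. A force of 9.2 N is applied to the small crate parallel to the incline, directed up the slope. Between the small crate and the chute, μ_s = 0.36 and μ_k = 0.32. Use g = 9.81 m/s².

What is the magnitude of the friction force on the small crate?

The normal reaction is N = m g cos θ = 45.87 N.
The friction needed for equilibrium is m g sin θ − P = 44.29 − 9.2 = 35.09 N, measured positive up-slope.
The static-friction ceiling is μ_s N = 0.36 × 45.87 = 16.51 N.
|35.09| exceeds 16.51 N, so the small crate slips down-slope; friction is kinetic, f = μ_k N = 0.32×45.87 = 14.7 N.

f ≈ 14.7 N (up the incline)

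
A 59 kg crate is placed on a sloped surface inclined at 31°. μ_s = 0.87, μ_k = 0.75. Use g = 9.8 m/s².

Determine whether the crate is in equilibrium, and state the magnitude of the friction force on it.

f ≈ 298 N

N = m g cos θ = 496 N.
Down-slope weight component: m g sin θ = 298 N.
μ_s N = 431 N.
298 ≤ 431 N, so it stays put; friction = 298 N.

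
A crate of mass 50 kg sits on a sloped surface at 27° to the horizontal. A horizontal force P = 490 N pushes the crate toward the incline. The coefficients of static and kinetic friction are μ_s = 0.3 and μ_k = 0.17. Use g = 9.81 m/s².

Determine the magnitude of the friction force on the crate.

f ≈ 112 N (down the incline)

Resolve perpendicular to the incline: N = m g cos θ + P sin θ = 50×9.81×cos 27° + 490×sin 27° = 659.5 N.
Parallel to the incline: P cos θ − m g sin θ = 436.6 − 222.7 = 213.9 N; the friction needed to balance this is 213.9 N acting down the slope.
Maximum static friction: μ_s N = 0.3 × 659.5 = 197.8 N.
The required 213.9 N exceeds the static limit, so the crate slides up-slope and f = μ_k N = 0.17×659.5 = 112 N.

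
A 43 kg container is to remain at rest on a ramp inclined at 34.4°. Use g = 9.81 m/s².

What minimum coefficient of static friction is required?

μ_s,min ≈ 0.685

At the slip threshold m g sin θ = μ_s m g cos θ, so μ_s,min = tan θ.
μ_s,min = tan 34.4° = 0.685.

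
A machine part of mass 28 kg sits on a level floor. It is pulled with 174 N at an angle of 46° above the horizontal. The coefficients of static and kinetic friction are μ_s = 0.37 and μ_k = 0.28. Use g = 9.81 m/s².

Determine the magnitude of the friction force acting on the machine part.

N = m g − P sin α = 274.7 − 174×sin 46° = 149.5 N.
The horizontal driving force is P cos α = 120.9 N, so equilibrium needs friction f = 120.9 N.
The static-friction limit is μ_s N = 55.32 N.
The required friction exceeds μ_s N, so the machine part moves and f = μ_k N = 41.9 N.

f ≈ 41.9 N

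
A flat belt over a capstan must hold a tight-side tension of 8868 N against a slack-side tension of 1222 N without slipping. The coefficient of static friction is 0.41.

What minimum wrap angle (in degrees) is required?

β_min ≈ 277°

T₂/T₁ = e^{μβ} → β = ln(T₂/T₁)/μ.
β = ln(8868/1222)/0.41 = 1.982/0.41 = 4.834 rad.
In degrees: β = 4.834 × 180/π = 277°.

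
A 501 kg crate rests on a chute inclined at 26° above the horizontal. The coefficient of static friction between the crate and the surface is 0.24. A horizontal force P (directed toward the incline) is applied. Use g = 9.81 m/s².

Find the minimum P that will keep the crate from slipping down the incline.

P_min ≈ 1090 N

The crate tends to slide down (tan θ > μ_s), so at the point of impending slip friction acts up-slope at its limit: f = μ_s N.
Perpendicular to the incline: N = m g cos θ + P sin θ.
Along the incline: P cos θ + μ_s N = m g sin θ, i.e. P cos θ + μ_s (m g cos θ + P sin θ) = m g sin θ.
Solving, P (cos θ + μ_s sin θ) = m g (sin θ − μ_s cos θ), so P = 4910×0.2227/1.004 = 1090 N.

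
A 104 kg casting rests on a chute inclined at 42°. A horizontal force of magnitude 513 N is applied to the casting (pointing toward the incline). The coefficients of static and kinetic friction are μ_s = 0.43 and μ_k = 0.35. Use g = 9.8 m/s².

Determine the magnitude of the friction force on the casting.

Normal direction: N = m g cos θ + P sin θ = 1101 N.
Parallel to the incline: P cos θ − m g sin θ = 381.2 − 682 = -300.7 N; the friction needed to balance this is 300.7 N acting up the slope.
The limit of static friction is μ_s N = 473.3 N.
Since 300.7 N is within the 473.3 N limit, the casting stays put and friction is exactly 301 N.

f ≈ 301 N (up the incline)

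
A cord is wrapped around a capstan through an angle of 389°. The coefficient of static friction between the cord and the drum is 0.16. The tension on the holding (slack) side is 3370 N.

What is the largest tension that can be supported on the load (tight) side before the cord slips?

T_max ≈ 9990 N

At impending slip the capstan equation gives T₂/T₁ = e^{μβ} with β in radians.
β = 389° × π/180 = 6.789 rad.
e^{μβ} = e^{0.16×6.789} = 2.963.
T₂ = T₁ · e^{μβ} = 3370 × 2.963 = 9990 N.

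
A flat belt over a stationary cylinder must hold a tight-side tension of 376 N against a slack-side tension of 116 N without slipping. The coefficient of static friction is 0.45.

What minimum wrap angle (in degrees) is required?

β_min ≈ 150°

T₂/T₁ = e^{μβ} → β = ln(T₂/T₁)/μ.
β = ln(376/116)/0.45 = 1.176/0.45 = 2.613 rad.
In degrees: β = 2.613 × 180/π = 150°.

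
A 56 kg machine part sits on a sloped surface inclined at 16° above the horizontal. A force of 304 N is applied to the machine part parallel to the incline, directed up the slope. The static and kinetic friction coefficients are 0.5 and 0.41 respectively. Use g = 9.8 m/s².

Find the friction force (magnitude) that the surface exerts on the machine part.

Perpendicular to the surface, N = m g cos θ = 56·9.8·cos 16° = 527.5 N.
For equilibrium along the incline the friction force must supply f = m g sin θ − P = 151.3 − 304 = -152.7 N (positive meaning up-slope).
Maximum static friction available: μ_s N = 0.5 × 527.5 = 263.8 N.
Since |-152.7| ≤ 263.8 N, the machine part remains in static equilibrium and friction takes exactly the required value.

f ≈ 153 N (down the incline)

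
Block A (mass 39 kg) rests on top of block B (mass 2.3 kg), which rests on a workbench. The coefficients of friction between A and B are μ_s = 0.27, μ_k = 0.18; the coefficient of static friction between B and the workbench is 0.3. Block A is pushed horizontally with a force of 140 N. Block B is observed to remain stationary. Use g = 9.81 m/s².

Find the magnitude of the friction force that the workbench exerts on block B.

f ≈ 68.9 N

Between the blocks, N₁ = m_A g = 382.6 N.
Maximum static friction on A from B: μ_s N₁ = 0.27×382.6 = 103.3 N.
P = 140 N exceeds that limit, so A slips over B and the interface friction becomes kinetic: f₁ = μ_k N₁ = 0.18×382.6 = 68.9 N.
B experiences an equal 68.9 N forward from A (third law). B is in equilibrium, so the floor supplies f₂ = 68.9 N of static friction (limit μ_s(m_A+m_B)g = 121.5 N, not exceeded).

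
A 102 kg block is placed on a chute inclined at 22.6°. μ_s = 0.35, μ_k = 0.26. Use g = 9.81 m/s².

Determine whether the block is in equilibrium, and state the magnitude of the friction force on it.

f ≈ 240 N

N = m g cos θ = 924 N.
Down-slope weight component: m g sin θ = 385 N.
μ_s N = 323 N.
385 > 323 N, so it slides; kinetic friction f = μ_k N = 0.26×924 = 240 N.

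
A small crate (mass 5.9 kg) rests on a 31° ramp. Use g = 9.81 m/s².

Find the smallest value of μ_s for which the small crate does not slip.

At the slip threshold m g sin θ = μ_s m g cos θ, so μ_s,min = tan θ.
μ_s,min = tan 31° = 0.601.

μ_s,min ≈ 0.601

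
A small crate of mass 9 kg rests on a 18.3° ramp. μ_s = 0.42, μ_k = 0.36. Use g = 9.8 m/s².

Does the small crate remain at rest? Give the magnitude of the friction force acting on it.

f ≈ 27.7 N

N = m g cos θ = 83.7 N.
Down-slope weight component: m g sin θ = 27.7 N.
μ_s N = 35.2 N.
27.7 ≤ 35.2 N, so it stays put; friction = 27.7 N.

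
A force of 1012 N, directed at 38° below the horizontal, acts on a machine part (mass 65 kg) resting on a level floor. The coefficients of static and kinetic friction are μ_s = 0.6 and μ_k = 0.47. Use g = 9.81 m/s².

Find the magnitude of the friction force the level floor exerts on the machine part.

f ≈ 593 N

N = m g + P sin α = 637.6 + 1012×sin 38° = 1261 N.
For equilibrium, f = P cos α = 1012×cos 38° = 797.5 N.
μ_s N = 0.6 × 1261 = 756.4 N.
797.5 > 756.4 N → the machine part slides; f = μ_k N = 0.47×1261 = 593 N.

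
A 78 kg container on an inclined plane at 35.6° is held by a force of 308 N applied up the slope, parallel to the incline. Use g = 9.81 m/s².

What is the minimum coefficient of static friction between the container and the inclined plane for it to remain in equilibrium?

N = m g cos θ = 622.2 N.
Friction must make up the shortfall along the incline: f = m g sin θ − P = 445.4 − 308 = 137.4 N.
At the threshold f = μ_s N, so μ_s,min = 137.4/622.2 = 0.221.

μ_s,min ≈ 0.221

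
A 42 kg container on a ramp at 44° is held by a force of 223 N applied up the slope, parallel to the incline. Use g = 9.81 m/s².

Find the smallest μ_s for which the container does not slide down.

μ_s,min ≈ 0.213

N = m g cos θ = 296.4 N.
Friction must make up the shortfall along the incline: f = m g sin θ − P = 286.2 − 223 = 63.21 N.
At the threshold f = μ_s N, so μ_s,min = 63.21/296.4 = 0.213.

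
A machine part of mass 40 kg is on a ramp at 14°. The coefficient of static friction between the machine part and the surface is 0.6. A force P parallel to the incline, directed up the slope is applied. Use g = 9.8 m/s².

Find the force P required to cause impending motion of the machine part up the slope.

At impending motion up the slope, friction acts down-slope at its limit: f = μ_s N.
P is parallel to the surface, so N = m g cos θ = 380 N.
Along the incline: P = m g sin θ + μ_s N = 94.8 + 0.6×380 = 323 N.

P ≈ 323 N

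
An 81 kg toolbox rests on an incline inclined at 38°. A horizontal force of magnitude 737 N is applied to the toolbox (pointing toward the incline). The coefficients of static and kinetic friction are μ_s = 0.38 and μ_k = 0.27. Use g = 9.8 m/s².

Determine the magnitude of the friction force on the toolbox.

Resolve perpendicular to the incline: N = m g cos θ + P sin θ = 81×9.8×cos 38° + 737×sin 38° = 1079 N.
Along the incline, the net driving force (taking up-slope positive) is P cos θ − m g sin θ = 580.8 − 488.7 = 92.05 N, so equilibrium requires friction f = -92.05 N (down-slope).
Maximum static friction: μ_s N = 0.38 × 1079 = 410.1 N.
|f_req| = 92.05 ≤ 410.1 N → the toolbox is in equilibrium; friction equals the required value.

f ≈ 92.1 N (down the incline)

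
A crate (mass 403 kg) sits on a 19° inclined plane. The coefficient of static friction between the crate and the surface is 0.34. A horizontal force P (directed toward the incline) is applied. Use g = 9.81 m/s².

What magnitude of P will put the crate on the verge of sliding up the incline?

At impending motion up the slope, friction acts down-slope at its limit: f = μ_s N.
Perpendicular to the incline: N = m g cos θ + P sin θ.
Along the incline: P cos θ = m g sin θ + μ_s N = m g sin θ + μ_s (m g cos θ + P sin θ).
Solving, P (cos θ − μ_s sin θ) = m g (sin θ + μ_s cos θ), so P = 403×9.81×(sin 19° + 0.34 cos 19°)/(cos 19° − 0.34 sin 19°) = 3950×0.647/0.8348 = 3060 N.

P ≈ 3060 N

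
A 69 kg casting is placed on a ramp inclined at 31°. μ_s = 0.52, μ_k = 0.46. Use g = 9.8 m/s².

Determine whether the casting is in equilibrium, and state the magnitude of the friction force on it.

N = m g cos θ = 580 N.
Down-slope weight component: m g sin θ = 348 N.
μ_s N = 301 N.
348 > 301 N, so it slides; kinetic friction f = μ_k N = 0.46×580 = 267 N.

f ≈ 267 N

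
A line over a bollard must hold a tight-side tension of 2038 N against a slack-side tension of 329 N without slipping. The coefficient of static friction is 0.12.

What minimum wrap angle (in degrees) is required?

β_min ≈ 871°

T₂/T₁ = e^{μβ} → β = ln(T₂/T₁)/μ.
β = ln(2038/329)/0.12 = 1.824/0.12 = 15.2 rad.
In degrees: β = 15.2 × 180/π = 871°.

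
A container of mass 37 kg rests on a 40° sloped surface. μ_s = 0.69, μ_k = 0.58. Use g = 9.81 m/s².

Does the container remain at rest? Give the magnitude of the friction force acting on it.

f ≈ 161 N

N = m g cos θ = 278 N.
Down-slope weight component: m g sin θ = 233 N.
μ_s N = 192 N.
233 > 192 N, so it slides; kinetic friction f = μ_k N = 0.58×278 = 161 N.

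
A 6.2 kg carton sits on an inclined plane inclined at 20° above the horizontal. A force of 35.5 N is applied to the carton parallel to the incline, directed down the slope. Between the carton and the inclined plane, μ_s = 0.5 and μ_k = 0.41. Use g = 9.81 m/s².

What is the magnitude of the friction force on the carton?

The normal reaction is N = m g cos θ = 57.15 N.
The friction needed for equilibrium is m g sin θ + P = 20.8 + 35.5 = 56.3 N, measured positive up-slope.
The static-friction ceiling is μ_s N = 0.5 × 57.15 = 28.58 N.
|56.3| exceeds 28.58 N, so the carton slips down-slope; friction is kinetic, f = μ_k N = 0.41×57.15 = 23.4 N.

f ≈ 23.4 N (up the incline)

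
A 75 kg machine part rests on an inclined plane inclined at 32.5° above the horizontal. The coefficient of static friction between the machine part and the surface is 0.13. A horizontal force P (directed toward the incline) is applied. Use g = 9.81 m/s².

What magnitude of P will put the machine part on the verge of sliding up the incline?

P ≈ 615 N

At impending motion up the slope, friction acts down-slope at its limit: f = μ_s N.
Perpendicular to the incline: N = m g cos θ + P sin θ.
Along the incline: P cos θ = m g sin θ + μ_s N = m g sin θ + μ_s (m g cos θ + P sin θ).
Solving, P (cos θ − μ_s sin θ) = m g (sin θ + μ_s cos θ), so P = 75×9.81×(sin 32.5° + 0.13 cos 32.5°)/(cos 32.5° − 0.13 sin 32.5°) = 736×0.6469/0.7735 = 615 N.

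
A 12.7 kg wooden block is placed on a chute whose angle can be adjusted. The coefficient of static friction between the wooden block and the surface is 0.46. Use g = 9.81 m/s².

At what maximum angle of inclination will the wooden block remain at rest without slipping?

At the slip threshold, m g sin θ = μ_s · m g cos θ, so tan θ = μ_s.
θ_max = arctan(0.46) = 24.7°.

θ_max ≈ 24.7°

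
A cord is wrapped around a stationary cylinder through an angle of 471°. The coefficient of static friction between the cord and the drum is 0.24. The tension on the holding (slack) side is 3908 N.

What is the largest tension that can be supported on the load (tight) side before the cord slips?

At impending slip the capstan equation gives T₂/T₁ = e^{μβ} with β in radians.
β = 471° × π/180 = 8.221 rad.
e^{μβ} = e^{0.24×8.221} = 7.192.
T₂ = T₁ · e^{μβ} = 3908 × 7.192 = 28100 N.

T_max ≈ 28100 N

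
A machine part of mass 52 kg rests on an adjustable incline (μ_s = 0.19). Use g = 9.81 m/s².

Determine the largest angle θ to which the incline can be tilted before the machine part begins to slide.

At the slip threshold, m g sin θ = μ_s · m g cos θ, so tan θ = μ_s.
θ_max = arctan(0.19) = 10.8°.

θ_max ≈ 10.8°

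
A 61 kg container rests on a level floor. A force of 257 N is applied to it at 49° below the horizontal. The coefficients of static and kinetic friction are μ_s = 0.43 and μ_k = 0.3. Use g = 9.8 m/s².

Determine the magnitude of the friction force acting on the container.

f ≈ 169 N

The vertical component of P adds to the normal force: N = m g + P sin α = 597.8 + 194 = 791.8 N.
The horizontal driving force is P cos α = 168.6 N, so equilibrium needs friction f = 168.6 N.
The static-friction limit is μ_s N = 340.5 N.
168.6 ≤ 340.5 N → static; friction equals the required 169 N.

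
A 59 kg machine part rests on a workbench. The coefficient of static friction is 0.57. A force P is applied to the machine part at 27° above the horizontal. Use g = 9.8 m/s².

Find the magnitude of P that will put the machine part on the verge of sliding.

P ≈ 287 N

N = m g − P sin α (the pull lifts the machine part).
At impending slip, P cos α = μ_s N = μ_s (m g − P sin α).
Solving: P (cos α + μ_s sin α) = μ_s m g → P = 0.57×578/(cos 27° + 0.57 sin 27°) = 330/1.15 = 287 N.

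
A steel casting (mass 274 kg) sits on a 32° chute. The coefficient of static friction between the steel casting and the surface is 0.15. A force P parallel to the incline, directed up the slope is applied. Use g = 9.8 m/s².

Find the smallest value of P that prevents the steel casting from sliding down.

The steel casting tends to slide down (tan θ > μ_s), so at the point of impending slip friction acts up-slope at its limit: f = μ_s N.
P is parallel to the surface, so N = m g cos θ = 2280 N.
Along the incline: P + μ_s N = m g sin θ, so P = 1420 − 0.15×2280 = 1080 N.

P_min ≈ 1080 N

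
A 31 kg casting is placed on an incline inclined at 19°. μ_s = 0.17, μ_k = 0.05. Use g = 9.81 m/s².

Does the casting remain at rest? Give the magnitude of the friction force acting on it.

N = m g cos θ = 288 N.
Down-slope weight component: m g sin θ = 99 N.
μ_s N = 48.9 N.
99 > 48.9 N, so it slides; kinetic friction f = μ_k N = 0.05×288 = 14.4 N.

f ≈ 14.4 N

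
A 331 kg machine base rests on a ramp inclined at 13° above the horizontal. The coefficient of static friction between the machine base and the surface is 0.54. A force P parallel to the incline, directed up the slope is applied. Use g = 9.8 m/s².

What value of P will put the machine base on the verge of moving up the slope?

P ≈ 2440 N

At impending motion up the slope, friction acts down-slope at its limit: f = μ_s N.
P is parallel to the surface, so N = m g cos θ = 3160 N.
Along the incline: P = m g sin θ + μ_s N = 730 + 0.54×3160 = 2440 N.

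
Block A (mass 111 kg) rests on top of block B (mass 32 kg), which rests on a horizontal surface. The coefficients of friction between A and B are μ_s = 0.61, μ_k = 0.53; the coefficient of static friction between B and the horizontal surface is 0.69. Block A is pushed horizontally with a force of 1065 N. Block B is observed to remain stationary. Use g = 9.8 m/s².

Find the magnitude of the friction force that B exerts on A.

f ≈ 577 N

Normal force at the A–B interface: N₁ = m_A g = 1088 N.
Maximum static friction on A from B: μ_s N₁ = 0.61×1088 = 663.6 N.
Since P = 1065 N > 663.6 N, A slides on B; the A–B friction is kinetic: f₁ = μ_k N₁ = 0.53×1088 = 577 N.
By Newton's third law B feels 577 N forward from A. With B stationary, the floor's static friction on B balances it: f₂ = 577 N (well within μ_s(m_A+m_B)g = 967 N).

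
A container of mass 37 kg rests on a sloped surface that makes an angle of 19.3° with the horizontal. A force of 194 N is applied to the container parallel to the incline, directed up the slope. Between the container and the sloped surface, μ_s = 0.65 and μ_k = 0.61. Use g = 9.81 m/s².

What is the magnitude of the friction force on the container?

Normal force: N = m g cos θ = 37 × 9.81 × cos 19.3° = 342.6 N.
The friction needed for equilibrium is m g sin θ − P = 120 − 194 = -74.03 N, measured positive up-slope.
Static friction can supply at most μ_s N = 222.7 N.
Since |-74.03| ≤ 222.7 N, static friction is sufficient; f equals the required value, not μ_s N.

f ≈ 74 N (down the incline)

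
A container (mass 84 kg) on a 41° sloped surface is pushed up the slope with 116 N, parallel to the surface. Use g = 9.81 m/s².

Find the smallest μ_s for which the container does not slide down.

N = m g cos θ = 621.9 N.
Friction must make up the shortfall along the incline: f = m g sin θ − P = 540.6 − 116 = 424.6 N.
At the threshold f = μ_s N, so μ_s,min = 424.6/621.9 = 0.683.

μ_s,min ≈ 0.683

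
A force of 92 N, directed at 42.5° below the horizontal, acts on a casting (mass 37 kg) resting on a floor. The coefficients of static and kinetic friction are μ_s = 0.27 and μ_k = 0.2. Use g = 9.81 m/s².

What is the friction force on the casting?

f ≈ 67.8 N

N = m g + P sin α = 363 + 92×sin 42.5° = 425.1 N.
For equilibrium, f = P cos α = 92×cos 42.5° = 67.83 N.
The static-friction limit is μ_s N = 114.8 N.
Since 67.83 N does not exceed the limit, the casting stays at rest and f = 67.8 N.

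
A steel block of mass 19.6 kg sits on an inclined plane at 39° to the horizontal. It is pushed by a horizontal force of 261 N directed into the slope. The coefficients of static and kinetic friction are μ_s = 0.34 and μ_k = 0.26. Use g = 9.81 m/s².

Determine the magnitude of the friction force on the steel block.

f ≈ 81.8 N (down the incline)

Resolve perpendicular to the incline: N = m g cos θ + P sin θ = 19.6×9.81×cos 39° + 261×sin 39° = 313.7 N.
Along the incline, the net driving force (taking up-slope positive) is P cos θ − m g sin θ = 202.8 − 121 = 81.83 N, so equilibrium requires friction f = -81.83 N (down-slope).
The limit of static friction is μ_s N = 106.7 N.
Since 81.83 N is within the 106.7 N limit, the steel block stays put and friction is exactly 81.8 N.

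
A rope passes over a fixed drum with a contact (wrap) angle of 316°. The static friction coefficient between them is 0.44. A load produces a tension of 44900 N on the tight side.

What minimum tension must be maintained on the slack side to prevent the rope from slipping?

T_min ≈ 3970 N

Capstan equation at impending slip: T_tight/T_slack = e^{μβ}.
β = 316° = 5.515 rad; e^{μβ} = e^{0.44×5.515} = 11.32.
T_slack = T_tight / e^{μβ} = 44900 / 11.32 = 3970 N.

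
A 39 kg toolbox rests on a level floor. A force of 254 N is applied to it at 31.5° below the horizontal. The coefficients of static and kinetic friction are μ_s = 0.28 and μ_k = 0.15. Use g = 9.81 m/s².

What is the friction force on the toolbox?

N = m g + P sin α = 382.6 + 254×sin 31.5° = 515.3 N.
The horizontal driving force is P cos α = 216.6 N, so equilibrium needs friction f = 216.6 N.
The static-friction limit is μ_s N = 144.3 N.
216.6 > 144.3 N → the toolbox slides; f = μ_k N = 0.15×515.3 = 77.3 N.

f ≈ 77.3 N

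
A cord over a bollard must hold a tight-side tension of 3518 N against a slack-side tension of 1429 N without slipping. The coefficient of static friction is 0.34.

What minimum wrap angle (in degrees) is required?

β_min ≈ 152°

T₂/T₁ = e^{μβ} → β = ln(T₂/T₁)/μ.
β = ln(3518/1429)/0.34 = 0.9009/0.34 = 2.65 rad.
In degrees: β = 2.65 × 180/π = 152°.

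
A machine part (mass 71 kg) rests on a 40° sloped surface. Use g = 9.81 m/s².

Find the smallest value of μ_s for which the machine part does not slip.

At the slip threshold m g sin θ = μ_s m g cos θ, so μ_s,min = tan θ.
μ_s,min = tan 40° = 0.839.

μ_s,min ≈ 0.839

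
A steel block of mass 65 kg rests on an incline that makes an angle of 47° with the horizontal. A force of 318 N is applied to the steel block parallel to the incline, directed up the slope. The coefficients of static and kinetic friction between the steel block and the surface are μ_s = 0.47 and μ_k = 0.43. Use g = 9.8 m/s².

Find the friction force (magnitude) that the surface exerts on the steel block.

Perpendicular to the surface, N = m g cos θ = 65·9.8·cos 47° = 434.4 N.
For equilibrium along the incline the friction force must supply f = m g sin θ − P = 465.9 − 318 = 147.9 N (positive meaning up-slope).
Maximum static friction available: μ_s N = 0.47 × 434.4 = 204.2 N.
Since |147.9| ≤ 204.2 N, the steel block remains in static equilibrium and friction takes exactly the required value.

f ≈ 148 N (up the incline)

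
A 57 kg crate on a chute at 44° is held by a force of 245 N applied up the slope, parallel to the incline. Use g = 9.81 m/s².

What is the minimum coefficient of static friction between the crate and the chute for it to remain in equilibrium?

μ_s,min ≈ 0.357

N = m g cos θ = 402.2 N.
Friction must make up the shortfall along the incline: f = m g sin θ − P = 388.4 − 245 = 143.4 N.
At the threshold f = μ_s N, so μ_s,min = 143.4/402.2 = 0.357.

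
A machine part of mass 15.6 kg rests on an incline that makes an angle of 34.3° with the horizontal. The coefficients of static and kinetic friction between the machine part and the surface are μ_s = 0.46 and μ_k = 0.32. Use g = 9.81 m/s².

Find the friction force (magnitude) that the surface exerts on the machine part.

f ≈ 40.5 N (up the incline)

The normal reaction is N = m g cos θ = 126.4 N.
For equilibrium along the incline, friction must balance the weight component: f = m g sin θ = 86.24 N up the slope.
Maximum static friction available: μ_s N = 0.46 × 126.4 = 58.15 N.
|86.24| exceeds 58.15 N, so the machine part slips down-slope; friction is kinetic, f = μ_k N = 0.32×126.4 = 40.5 N.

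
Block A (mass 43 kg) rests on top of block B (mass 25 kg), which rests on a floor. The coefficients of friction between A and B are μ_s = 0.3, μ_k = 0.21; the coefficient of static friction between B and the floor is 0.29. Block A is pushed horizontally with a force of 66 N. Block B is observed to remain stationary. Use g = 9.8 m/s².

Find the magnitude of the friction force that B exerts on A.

f ≈ 66 N

Normal force at the A–B interface: N₁ = m_A g = 421.4 N.
So the A–B interface can sustain at most μ_s N₁ = 126.4 N of static friction.
Since P = 66 N ≤ 126.4 N, A does not slip on B; friction on A equals P = 66 N.
B experiences an equal 66 N forward from A (third law). B is in equilibrium, so the floor supplies f₂ = 66 N of static friction (limit μ_s(m_A+m_B)g = 193.3 N, not exceeded).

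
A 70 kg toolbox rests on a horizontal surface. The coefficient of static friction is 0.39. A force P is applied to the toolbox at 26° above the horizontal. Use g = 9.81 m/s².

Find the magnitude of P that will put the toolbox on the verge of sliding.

N = m g − P sin α (the pull lifts the toolbox).
At impending slip, P cos α = μ_s N = μ_s (m g − P sin α).
Solving: P (cos α + μ_s sin α) = μ_s m g → P = 0.39×687/(cos 26° + 0.39 sin 26°) = 268/1.07 = 250 N.

P ≈ 250 N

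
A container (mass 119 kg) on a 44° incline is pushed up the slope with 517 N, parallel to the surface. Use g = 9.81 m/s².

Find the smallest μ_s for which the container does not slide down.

N = m g cos θ = 839.8 N.
Friction must make up the shortfall along the incline: f = m g sin θ − P = 810.9 − 517 = 293.9 N.
At the threshold f = μ_s N, so μ_s,min = 293.9/839.8 = 0.35.

μ_s,min ≈ 0.35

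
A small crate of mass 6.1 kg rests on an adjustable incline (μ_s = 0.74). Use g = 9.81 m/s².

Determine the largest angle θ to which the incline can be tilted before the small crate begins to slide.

θ_max ≈ 36.5°

At the slip threshold, m g sin θ = μ_s · m g cos θ, so tan θ = μ_s.
θ_max = arctan(0.74) = 36.5°.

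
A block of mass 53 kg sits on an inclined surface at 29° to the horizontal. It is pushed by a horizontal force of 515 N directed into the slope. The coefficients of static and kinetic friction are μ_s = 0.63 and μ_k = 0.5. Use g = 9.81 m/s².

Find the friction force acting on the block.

Normal direction: N = m g cos θ + P sin θ = 704.4 N.
Parallel to the incline: P cos θ − m g sin θ = 450.4 − 252.1 = 198.4 N; the friction needed to balance this is 198.4 N acting down the slope.
Maximum static friction: μ_s N = 0.63 × 704.4 = 443.8 N.
|f_req| = 198.4 ≤ 443.8 N → the block is in equilibrium; friction equals the required value.

f ≈ 198 N (down the incline)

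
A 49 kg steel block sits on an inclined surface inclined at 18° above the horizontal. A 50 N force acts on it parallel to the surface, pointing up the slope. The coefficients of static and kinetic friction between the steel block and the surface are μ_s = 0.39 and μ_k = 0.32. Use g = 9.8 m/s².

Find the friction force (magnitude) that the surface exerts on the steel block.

f ≈ 98.4 N (up the incline)

Normal force: N = m g cos θ = 49 × 9.8 × cos 18° = 456.7 N.
Parallel to the incline, ΣF = 0 gives f = m g sin θ − P = 148.4 − 50 = 98.39 N (up-slope positive).
The static-friction ceiling is μ_s N = 0.39 × 456.7 = 178.1 N.
Since |98.39| ≤ 178.1 N, no slip — friction simply equals what equilibrium demands.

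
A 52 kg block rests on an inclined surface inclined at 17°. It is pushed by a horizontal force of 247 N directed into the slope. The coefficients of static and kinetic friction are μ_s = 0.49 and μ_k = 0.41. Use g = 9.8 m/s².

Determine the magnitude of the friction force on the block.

f ≈ 87.2 N (down the incline)

Resolve perpendicular to the incline: N = m g cos θ + P sin θ = 52×9.8×cos 17° + 247×sin 17° = 559.5 N.
Along the incline, the net driving force (taking up-slope positive) is P cos θ − m g sin θ = 236.2 − 149 = 87.21 N, so equilibrium requires friction f = -87.21 N (down-slope).
The limit of static friction is μ_s N = 274.2 N.
Since 87.21 N is within the 274.2 N limit, the block stays put and friction is exactly 87.2 N.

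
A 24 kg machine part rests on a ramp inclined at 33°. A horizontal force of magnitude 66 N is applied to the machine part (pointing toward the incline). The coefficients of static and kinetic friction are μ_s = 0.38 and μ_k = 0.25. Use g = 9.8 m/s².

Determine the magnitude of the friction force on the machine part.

f ≈ 72.7 N (up the incline)

Resolve perpendicular to the incline: N = m g cos θ + P sin θ = 24×9.8×cos 33° + 66×sin 33° = 233.2 N.
Parallel to the incline: P cos θ − m g sin θ = 55.35 − 128.1 = -72.75 N; the friction needed to balance this is 72.75 N acting up the slope.
Maximum static friction: μ_s N = 0.38 × 233.2 = 88.62 N.
|f_req| = 72.75 ≤ 88.62 N → the machine part is in equilibrium; friction equals the required value.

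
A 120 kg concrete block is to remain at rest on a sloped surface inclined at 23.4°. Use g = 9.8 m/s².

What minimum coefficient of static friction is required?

μ_s,min ≈ 0.433

At the slip threshold m g sin θ = μ_s m g cos θ, so μ_s,min = tan θ.
μ_s,min = tan 23.4° = 0.433.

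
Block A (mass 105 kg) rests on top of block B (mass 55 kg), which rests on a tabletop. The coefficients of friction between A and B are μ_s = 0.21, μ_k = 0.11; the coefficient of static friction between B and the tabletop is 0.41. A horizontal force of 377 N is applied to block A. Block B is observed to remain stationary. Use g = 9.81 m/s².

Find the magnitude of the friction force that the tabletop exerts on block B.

f ≈ 113 N

The normal force B exerts on A is simply A's weight, N₁ = 1030 N.
So the A–B interface can sustain at most μ_s N₁ = 216.3 N of static friction.
Since P = 377 N > 216.3 N, A slides on B; the A–B friction is kinetic: f₁ = μ_k N₁ = 0.11×1030 = 113 N.
By Newton's third law B feels 113 N forward from A. With B stationary, the floor's static friction on B balances it: f₂ = 113 N (well within μ_s(m_A+m_B)g = 643.5 N).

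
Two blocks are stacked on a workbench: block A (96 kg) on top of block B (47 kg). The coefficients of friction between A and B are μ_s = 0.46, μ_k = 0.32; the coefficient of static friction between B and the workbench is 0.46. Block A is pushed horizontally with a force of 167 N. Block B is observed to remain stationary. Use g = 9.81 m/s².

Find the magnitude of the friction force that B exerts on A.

f ≈ 167 N

Normal force at the A–B interface: N₁ = m_A g = 941.8 N.
So the A–B interface can sustain at most μ_s N₁ = 433.2 N of static friction.
Since P = 167 N ≤ 433.2 N, A does not slip on B; friction on A equals P = 167 N.
By Newton's third law B feels 167 N forward from A. With B stationary, the floor's static friction on B balances it: f₂ = 167 N (well within μ_s(m_A+m_B)g = 645.3 N).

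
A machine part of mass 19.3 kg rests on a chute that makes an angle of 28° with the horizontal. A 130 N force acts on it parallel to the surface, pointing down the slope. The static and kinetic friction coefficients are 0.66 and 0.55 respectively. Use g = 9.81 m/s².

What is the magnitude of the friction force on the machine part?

f ≈ 91.9 N (up the incline)

The normal reaction is N = m g cos θ = 167.2 N.
The friction needed for equilibrium is m g sin θ + P = 88.89 + 130 = 218.9 N, measured positive up-slope.
Maximum static friction available: μ_s N = 0.66 × 167.2 = 110.3 N.
Since |218.9| > 110.3 N, static friction cannot hold it; the machine part slides down the incline and kinetic friction applies: f = μ_k N = 0.55 × 167.2 = 91.9 N.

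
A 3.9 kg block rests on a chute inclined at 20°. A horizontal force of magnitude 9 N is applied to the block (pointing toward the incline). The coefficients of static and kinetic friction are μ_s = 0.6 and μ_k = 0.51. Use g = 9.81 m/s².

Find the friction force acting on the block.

f ≈ 4.63 N (up the incline)

Resolve perpendicular to the incline: N = m g cos θ + P sin θ = 3.9×9.81×cos 20° + 9×sin 20° = 39.03 N.
Along the incline, the net driving force (taking up-slope positive) is P cos θ − m g sin θ = 8.457 − 13.09 = -4.628 N, so equilibrium requires friction f = 4.628 N (up-slope).
Maximum static friction: μ_s N = 0.6 × 39.03 = 23.42 N.
|f_req| = 4.628 ≤ 23.42 N → the block is in equilibrium; friction equals the required value.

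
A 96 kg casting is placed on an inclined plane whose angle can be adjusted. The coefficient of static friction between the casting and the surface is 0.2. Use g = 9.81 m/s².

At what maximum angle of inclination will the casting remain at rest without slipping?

At the slip threshold, m g sin θ = μ_s · m g cos θ, so tan θ = μ_s.
θ_max = arctan(0.2) = 11.3°.

θ_max ≈ 11.3°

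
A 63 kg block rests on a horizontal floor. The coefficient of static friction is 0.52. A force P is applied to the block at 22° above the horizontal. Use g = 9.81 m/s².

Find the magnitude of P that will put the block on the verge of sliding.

N = m g − P sin α (the pull lifts the block).
At impending slip, P cos α = μ_s N = μ_s (m g − P sin α).
Solving: P (cos α + μ_s sin α) = μ_s m g → P = 0.52×618/(cos 22° + 0.52 sin 22°) = 321/1.122 = 286 N.

P ≈ 286 N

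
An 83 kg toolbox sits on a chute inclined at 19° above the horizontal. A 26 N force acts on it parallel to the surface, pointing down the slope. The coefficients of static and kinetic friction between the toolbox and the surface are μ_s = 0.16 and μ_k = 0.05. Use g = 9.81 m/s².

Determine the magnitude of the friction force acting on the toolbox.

f ≈ 38.5 N (up the incline)

Normal force: N = m g cos θ = 83 × 9.81 × cos 19° = 769.9 N.
Parallel to the incline, ΣF = 0 gives f = m g sin θ + P = 265.1 + 26 = 291.1 N (up-slope positive).
Static friction can supply at most μ_s N = 123.2 N.
|291.1| exceeds 123.2 N, so the toolbox slips down-slope; friction is kinetic, f = μ_k N = 0.05×769.9 = 38.5 N.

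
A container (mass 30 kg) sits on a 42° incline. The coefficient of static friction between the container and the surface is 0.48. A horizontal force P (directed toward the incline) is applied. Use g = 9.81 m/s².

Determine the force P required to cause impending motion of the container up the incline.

At impending motion up the slope, friction acts down-slope at its limit: f = μ_s N.
Perpendicular to the incline: N = m g cos θ + P sin θ.
Along the incline: P cos θ = m g sin θ + μ_s N = m g sin θ + μ_s (m g cos θ + P sin θ).
Solving, P (cos θ − μ_s sin θ) = m g (sin θ + μ_s cos θ), so P = 30×9.81×(sin 42° + 0.48 cos 42°)/(cos 42° − 0.48 sin 42°) = 294×1.026/0.422 = 715 N.

P ≈ 715 N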